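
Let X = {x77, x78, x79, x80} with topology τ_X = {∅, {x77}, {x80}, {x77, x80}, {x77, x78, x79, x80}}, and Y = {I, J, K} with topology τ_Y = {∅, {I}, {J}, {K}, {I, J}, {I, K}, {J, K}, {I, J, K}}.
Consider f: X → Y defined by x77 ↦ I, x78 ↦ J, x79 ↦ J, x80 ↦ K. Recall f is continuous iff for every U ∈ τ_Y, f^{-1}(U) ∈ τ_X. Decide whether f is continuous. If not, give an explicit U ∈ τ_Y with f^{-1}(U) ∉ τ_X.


f is NOT continuous.

Compute f^{-1}(U) for each U ∈ τ_Y:
  U = ∅: f^{-1}(U) = ∅ ∈ τ_X ✓.
  U = {I}: f^{-1}(U) = {x77} ∈ τ_X ✓.
  U = {J}: f^{-1}(U) = {x78, x79} ∉ τ_X ✗.
  U = {K}: f^{-1}(U) = {x80} ∈ τ_X ✓.
  U = {I, J}: f^{-1}(U) = {x77, x78, x79} ∉ τ_X ✗.
  U = {I, K}: f^{-1}(U) = {x77, x80} ∈ τ_X ✓.
  U = {J, K}: f^{-1}(U) = {x78, x79, x80} ∉ τ_X ✗.
  U = {I, J, K}: f^{-1}(U) = {x77, x78, x79, x80} ∈ τ_X ✓.
Found U = {J} with f^{-1}(U) = {x78, x79} not in τ_X. Therefore f is NOT continuous.


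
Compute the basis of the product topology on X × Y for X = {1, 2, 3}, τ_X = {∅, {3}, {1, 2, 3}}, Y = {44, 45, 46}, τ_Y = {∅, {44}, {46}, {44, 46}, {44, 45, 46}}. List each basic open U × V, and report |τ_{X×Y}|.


Basis B = {∅ × ∅, {3} × {44}, {3} × {46}, {3} × {44, 46}, {1, 2, 3} × {44}, {1, 2, 3} × {46}, {3} × {44, 45, 46}, {1, 2, 3} × {44, 46}, {1, 2, 3} × {44, 45, 46}}; |τ_{X×Y}| = 14.

Enumerate products U × V with U ∈ τ_X, V ∈ τ_Y (deduplicated):
  ∅ × ∅ = {} (∅)
  {3} × {44} = {(3,44)}
  {3} × {46} = {(3,46)}
  {3} × {44, 46} = {(3,44), (3,46)}
  {1, 2, 3} × {44} = {(1,44), (2,44), (3,44)}
  {1, 2, 3} × {46} = {(1,46), (2,46), (3,46)}
  {3} × {44, 45, 46} = {(3,44), (3,45), (3,46)}
  {1, 2, 3} × {44, 46} = {(1,44), (1,46), (2,44), (2,46), (3,44), (3,46)}
  {1, 2, 3} × {44, 45, 46} = {(1,44), (1,45), (1,46), (2,44), (2,45), (2,46), (3,44), (3,45), (3,46)}
These 9 distinct sets form the basis B.
Close under arbitrary unions to get τ_{X×Y}; counting gives |τ_{X×Y}| = 14.


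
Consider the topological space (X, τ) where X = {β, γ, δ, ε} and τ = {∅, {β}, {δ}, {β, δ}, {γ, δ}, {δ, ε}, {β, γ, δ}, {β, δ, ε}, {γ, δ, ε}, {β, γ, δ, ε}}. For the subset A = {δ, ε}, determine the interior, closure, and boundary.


int(A) = {δ, ε}, cl(A) = {γ, δ, ε}, ∂A = {γ}.

Closed sets in (X, τ) are complements of opens:
  closed(X, τ) = {∅, {β}, {γ}, {ε}, {β, γ}, {β, ε}, {γ, ε}, {β, γ, ε}, {γ, δ, ε}, {β, γ, δ, ε}}.
int(A) = ⋃ {U ∈ τ : U ⊆ A}. Opens contained in A: ∅, {δ}, {δ, ε}.
Taking the union of these: int(A) = {δ, ε}.
cl(A) = ⋂ {C closed : A ⊆ C}. Closed sets containing A: {γ, δ, ε}, {β, γ, δ, ε}.
Intersecting these: cl(A) = {γ, δ, ε}.
∂A = cl(A) ∖ int(A) = {γ, δ, ε} ∖ {δ, ε} = {γ}.


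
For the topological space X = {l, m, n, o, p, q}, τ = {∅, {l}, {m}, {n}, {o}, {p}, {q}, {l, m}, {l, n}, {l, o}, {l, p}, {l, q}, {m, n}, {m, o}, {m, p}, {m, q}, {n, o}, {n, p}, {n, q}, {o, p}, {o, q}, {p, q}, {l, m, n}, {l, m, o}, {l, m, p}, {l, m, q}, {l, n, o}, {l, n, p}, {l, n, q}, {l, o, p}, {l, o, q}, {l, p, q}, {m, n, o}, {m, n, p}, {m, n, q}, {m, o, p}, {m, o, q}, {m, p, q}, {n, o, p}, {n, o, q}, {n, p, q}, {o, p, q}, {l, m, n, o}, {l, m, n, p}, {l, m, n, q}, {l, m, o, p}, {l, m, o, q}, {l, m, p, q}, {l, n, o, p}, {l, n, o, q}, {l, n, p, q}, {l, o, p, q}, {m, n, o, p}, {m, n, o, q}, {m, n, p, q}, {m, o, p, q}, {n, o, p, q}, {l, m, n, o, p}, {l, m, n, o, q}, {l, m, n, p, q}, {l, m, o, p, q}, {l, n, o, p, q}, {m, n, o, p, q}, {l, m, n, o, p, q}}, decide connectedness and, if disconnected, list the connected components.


(X, τ) is disconnected; components = [{l}, {m}, {n}, {o}, {p}, {q}].

Find clopen sets (U ∈ τ with X ∖ U ∈ τ):
  U = ∅, X ∖ U = {l, m, n, o, p, q} — both open, so U is clopen.
  U = {l}, X ∖ U = {m, n, o, p, q} — both open, so U is clopen.
  U = {m}, X ∖ U = {l, n, o, p, q} — both open, so U is clopen.
  U = {n}, X ∖ U = {l, m, o, p, q} — both open, so U is clopen.
  U = {o}, X ∖ U = {l, m, n, p, q} — both open, so U is clopen.
  U = {p}, X ∖ U = {l, m, n, o, q} — both open, so U is clopen.
  U = {q}, X ∖ U = {l, m, n, o, p} — both open, so U is clopen.
  U = {l, m}, X ∖ U = {n, o, p, q} — both open, so U is clopen.
  U = {l, n}, X ∖ U = {m, o, p, q} — both open, so U is clopen.
  U = {l, o}, X ∖ U = {m, n, p, q} — both open, so U is clopen.
  U = {l, p}, X ∖ U = {m, n, o, q} — both open, so U is clopen.
  U = {l, q}, X ∖ U = {m, n, o, p} — both open, so U is clopen.
  U = {m, n}, X ∖ U = {l, o, p, q} — both open, so U is clopen.
  U = {m, o}, X ∖ U = {l, n, p, q} — both open, so U is clopen.
  U = {m, p}, X ∖ U = {l, n, o, q} — both open, so U is clopen.
  U = {m, q}, X ∖ U = {l, n, o, p} — both open, so U is clopen.
  U = {n, o}, X ∖ U = {l, m, p, q} — both open, so U is clopen.
  U = {n, p}, X ∖ U = {l, m, o, q} — both open, so U is clopen.
  U = {n, q}, X ∖ U = {l, m, o, p} — both open, so U is clopen.
  U = {o, p}, X ∖ U = {l, m, n, q} — both open, so U is clopen.
  U = {o, q}, X ∖ U = {l, m, n, p} — both open, so U is clopen.
  U = {p, q}, X ∖ U = {l, m, n, o} — both open, so U is clopen.
  U = {l, m, n}, X ∖ U = {o, p, q} — both open, so U is clopen.
  U = {l, m, o}, X ∖ U = {n, p, q} — both open, so U is clopen.
  U = {l, m, p}, X ∖ U = {n, o, q} — both open, so U is clopen.
  U = {l, m, q}, X ∖ U = {n, o, p} — both open, so U is clopen.
  U = {l, n, o}, X ∖ U = {m, p, q} — both open, so U is clopen.
  U = {l, n, p}, X ∖ U = {m, o, q} — both open, so U is clopen.
  U = {l, n, q}, X ∖ U = {m, o, p} — both open, so U is clopen.
  U = {l, o, p}, X ∖ U = {m, n, q} — both open, so U is clopen.
  U = {l, o, q}, X ∖ U = {m, n, p} — both open, so U is clopen.
  U = {l, p, q}, X ∖ U = {m, n, o} — both open, so U is clopen.
  U = {m, n, o}, X ∖ U = {l, p, q} — both open, so U is clopen.
  U = {m, n, p}, X ∖ U = {l, o, q} — both open, so U is clopen.
  U = {m, n, q}, X ∖ U = {l, o, p} — both open, so U is clopen.
  U = {m, o, p}, X ∖ U = {l, n, q} — both open, so U is clopen.
  U = {m, o, q}, X ∖ U = {l, n, p} — both open, so U is clopen.
  U = {m, p, q}, X ∖ U = {l, n, o} — both open, so U is clopen.
  U = {n, o, p}, X ∖ U = {l, m, q} — both open, so U is clopen.
  U = {n, o, q}, X ∖ U = {l, m, p} — both open, so U is clopen.
  U = {n, p, q}, X ∖ U = {l, m, o} — both open, so U is clopen.
  U = {o, p, q}, X ∖ U = {l, m, n} — both open, so U is clopen.
  U = {l, m, n, o}, X ∖ U = {p, q} — both open, so U is clopen.
  U = {l, m, n, p}, X ∖ U = {o, q} — both open, so U is clopen.
  U = {l, m, n, q}, X ∖ U = {o, p} — both open, so U is clopen.
  U = {l, m, o, p}, X ∖ U = {n, q} — both open, so U is clopen.
  U = {l, m, o, q}, X ∖ U = {n, p} — both open, so U is clopen.
  U = {l, m, p, q}, X ∖ U = {n, o} — both open, so U is clopen.
  U = {l, n, o, p}, X ∖ U = {m, q} — both open, so U is clopen.
  U = {l, n, o, q}, X ∖ U = {m, p} — both open, so U is clopen.
  U = {l, n, p, q}, X ∖ U = {m, o} — both open, so U is clopen.
  U = {l, o, p, q}, X ∖ U = {m, n} — both open, so U is clopen.
  U = {m, n, o, p}, X ∖ U = {l, q} — both open, so U is clopen.
  U = {m, n, o, q}, X ∖ U = {l, p} — both open, so U is clopen.
  U = {m, n, p, q}, X ∖ U = {l, o} — both open, so U is clopen.
  U = {m, o, p, q}, X ∖ U = {l, n} — both open, so U is clopen.
  U = {n, o, p, q}, X ∖ U = {l, m} — both open, so U is clopen.
  U = {l, m, n, o, p}, X ∖ U = {q} — both open, so U is clopen.
  U = {l, m, n, o, q}, X ∖ U = {p} — both open, so U is clopen.
  U = {l, m, n, p, q}, X ∖ U = {o} — both open, so U is clopen.
  U = {l, m, o, p, q}, X ∖ U = {n} — both open, so U is clopen.
  U = {l, n, o, p, q}, X ∖ U = {m} — both open, so U is clopen.
  U = {m, n, o, p, q}, X ∖ U = {l} — both open, so U is clopen.
  U = {l, m, n, o, p, q}, X ∖ U = ∅ — both open, so U is clopen.
Nontrivial clopen(s) exist: e.g. {m, o, p, q}. So (X, τ) is disconnected.
Compute connected components by grouping points that agree on all clopens:
  component: {l}
  component: {m}
  component: {n}
  component: {o}
  component: {p}
  component: {q}


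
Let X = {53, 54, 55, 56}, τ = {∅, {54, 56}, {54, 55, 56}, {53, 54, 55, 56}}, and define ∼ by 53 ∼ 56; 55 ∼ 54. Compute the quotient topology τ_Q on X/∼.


X/∼ = {[53=56], [54=55]}; |τ_Q| = 2.

Equivalence classes: [53=56], [54=55].
Quotient map π: X → X/∼ sends 53 ↦ [53=56], 54 ↦ [54=55], 55 ↦ [54=55], 56 ↦ [53=56].
For each subset V ⊆ X/∼, compute π^{-1}(V) ⊆ X and check whether π^{-1}(V) ∈ τ. V is open in τ_Q iff π^{-1}(V) ∈ τ.
  V = {}: π^{-1}(V) = ∅ ∈ τ ✓.
  V = {[53=56]}: π^{-1}(V) = {53, 56} ∉ τ ✗.
  V = {[54=55]}: π^{-1}(V) = {54, 55} ∉ τ ✗.
  V = {[53=56], [54=55]}: π^{-1}(V) = {53, 54, 55, 56} ∈ τ ✓.
Open sets in the quotient: τ_Q = {{}, {[53=56], [54=55]}} (2 elements).


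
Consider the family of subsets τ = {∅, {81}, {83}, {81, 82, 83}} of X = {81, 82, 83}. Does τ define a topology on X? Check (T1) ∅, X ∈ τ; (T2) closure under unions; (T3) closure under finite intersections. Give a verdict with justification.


τ is NOT a topology on X.

Axiom (T1): ∅ ∈ τ? Yes; X ∈ τ? Yes.
Axiom (T2/T3): check pairwise unions and intersections of members of τ.
Counterexample for (T2): {81} ∪ {83} = {81, 83} ∉ τ. Therefore τ is NOT a topology.


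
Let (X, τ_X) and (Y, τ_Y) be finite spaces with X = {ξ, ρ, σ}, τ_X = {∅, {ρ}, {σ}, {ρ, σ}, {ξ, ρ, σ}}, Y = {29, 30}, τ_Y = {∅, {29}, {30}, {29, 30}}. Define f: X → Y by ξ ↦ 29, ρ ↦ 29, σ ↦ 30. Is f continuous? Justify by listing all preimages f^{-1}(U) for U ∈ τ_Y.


f is NOT continuous.

Compute f^{-1}(U) for each U ∈ τ_Y:
  U = ∅: f^{-1}(U) = ∅ ∈ τ_X ✓.
  U = {29}: f^{-1}(U) = {ξ, ρ} ∉ τ_X ✗.
  U = {30}: f^{-1}(U) = {σ} ∈ τ_X ✓.
  U = {29, 30}: f^{-1}(U) = {ξ, ρ, σ} ∈ τ_X ✓.
Found U = {29} with f^{-1}(U) = {ξ, ρ} not in τ_X. Therefore f is NOT continuous.


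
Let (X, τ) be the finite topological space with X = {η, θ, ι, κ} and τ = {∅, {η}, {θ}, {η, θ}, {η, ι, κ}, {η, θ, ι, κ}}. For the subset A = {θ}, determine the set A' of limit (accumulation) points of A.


A' = ∅

For each x ∈ X, list the open sets U ∈ τ with x ∈ U, then check whether U ∩ (A ∖ {x}) ≠ ∅ for every such U.
  x = η: open {η} ∋ x has {η} ∩ (A ∖ {η}) = ∅, so x is NOT a limit point.
  x = θ: open {θ} ∋ x has {θ} ∩ (A ∖ {θ}) = ∅, so x is NOT a limit point.
  x = ι: open {η, ι, κ} ∋ x has {η, ι, κ} ∩ (A ∖ {ι}) = ∅, so x is NOT a limit point.
  x = κ: open {η, ι, κ} ∋ x has {η, ι, κ} ∩ (A ∖ {κ}) = ∅, so x is NOT a limit point.
Collecting: A' = ∅.


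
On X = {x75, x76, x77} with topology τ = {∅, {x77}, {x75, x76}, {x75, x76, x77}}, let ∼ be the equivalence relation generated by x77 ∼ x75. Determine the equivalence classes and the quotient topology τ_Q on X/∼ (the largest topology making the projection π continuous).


X/∼ = {[x75=x77], [x76]}; |τ_Q| = 2.

Equivalence classes: [x75=x77], [x76].
Quotient map π: X → X/∼ sends x75 ↦ [x75=x77], x76 ↦ [x76], x77 ↦ [x75=x77].
For each subset V ⊆ X/∼, compute π^{-1}(V) ⊆ X and check whether π^{-1}(V) ∈ τ. V is open in τ_Q iff π^{-1}(V) ∈ τ.
  V = {}: π^{-1}(V) = ∅ ∈ τ ✓.
  V = {[x75=x77]}: π^{-1}(V) = {x75, x77} ∉ τ ✗.
  V = {[x76]}: π^{-1}(V) = {x76} ∉ τ ✗.
  V = {[x75=x77], [x76]}: π^{-1}(V) = {x75, x76, x77} ∈ τ ✓.
Open sets in the quotient: τ_Q = {{}, {[x75=x77], [x76]}} (2 elements).


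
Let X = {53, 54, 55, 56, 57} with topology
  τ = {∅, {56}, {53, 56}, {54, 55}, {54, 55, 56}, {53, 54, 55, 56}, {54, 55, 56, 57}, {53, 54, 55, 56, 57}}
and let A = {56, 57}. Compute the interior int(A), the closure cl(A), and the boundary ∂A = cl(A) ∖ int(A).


int(A) = {56}, cl(A) = {53, 56, 57}, ∂A = {53, 57}.

Closed sets in (X, τ) are complements of opens:
  closed(X, τ) = {∅, {53}, {57}, {53, 57}, {53, 56, 57}, {54, 55, 57}, {53, 54, 55, 57}, {53, 54, 55, 56, 57}}.
int(A) = ⋃ {U ∈ τ : U ⊆ A}. Opens contained in A: ∅, {56}.
Taking the union of these: int(A) = {56}.
cl(A) = ⋂ {C closed : A ⊆ C}. Closed sets containing A: {53, 56, 57}, {53, 54, 55, 56, 57}.
Intersecting these: cl(A) = {53, 56, 57}.
∂A = cl(A) ∖ int(A) = {53, 56, 57} ∖ {56} = {53, 57}.


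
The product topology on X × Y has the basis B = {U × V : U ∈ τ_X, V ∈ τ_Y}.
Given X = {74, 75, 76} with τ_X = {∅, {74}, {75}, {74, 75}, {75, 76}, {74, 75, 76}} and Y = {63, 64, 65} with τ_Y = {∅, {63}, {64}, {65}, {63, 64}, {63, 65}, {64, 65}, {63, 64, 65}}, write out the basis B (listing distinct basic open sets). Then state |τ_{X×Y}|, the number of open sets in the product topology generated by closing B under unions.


Basis B = {∅ × ∅, {74} × {63}, {74} × {64}, {74} × {65}, {75} × {63}, {75} × {64}, {75} × {65}, {74} × {63, 64}, {74} × {63, 65}, {74, 75} × {63}, {74} × {64, 65}, {74, 75} × {64}, {74, 75} × {65}, {75} × {63, 64}, {75} × {63, 65}, {75, 76} × {63}, {75} × {64, 65}, {75, 76} × {64}, {75, 76} × {65}, {74} × {63, 64, 65}, {74, 75, 76} × {63}, {74, 75, 76} × {64}, {74, 75, 76} × {65}, {75} × {63, 64, 65}, {74, 75} × {63, 64}, {74, 75} × {63, 65}, {74, 75} × {64, 65}, {75, 76} × {63, 64}, {75, 76} × {63, 65}, {75, 76} × {64, 65}, {74, 75} × {63, 64, 65}, {74, 75, 76} × {63, 64}, {74, 75, 76} × {63, 65}, {74, 75, 76} × {64, 65}, {75, 76} × {63, 64, 65}, {74, 75, 76} × {63, 64, 65}}; |τ_{X×Y}| = 216.

Enumerate products U × V with U ∈ τ_X, V ∈ τ_Y (deduplicated):
  ∅ × ∅ = {} (∅)
  {74} × {63} = {(74,63)}
  {74} × {64} = {(74,64)}
  {74} × {65} = {(74,65)}
  {75} × {63} = {(75,63)}
  {75} × {64} = {(75,64)}
  {75} × {65} = {(75,65)}
  {74} × {63, 64} = {(74,63), (74,64)}
  {74} × {63, 65} = {(74,63), (74,65)}
  {74, 75} × {63} = {(74,63), (75,63)}
  {74} × {64, 65} = {(74,64), (74,65)}
  {74, 75} × {64} = {(74,64), (75,64)}
  {74, 75} × {65} = {(74,65), (75,65)}
  {75} × {63, 64} = {(75,63), (75,64)}
  {75} × {63, 65} = {(75,63), (75,65)}
  {75, 76} × {63} = {(75,63), (76,63)}
  {75} × {64, 65} = {(75,64), (75,65)}
  {75, 76} × {64} = {(75,64), (76,64)}
  {75, 76} × {65} = {(75,65), (76,65)}
  {74} × {63, 64, 65} = {(74,63), (74,64), (74,65)}
  {74, 75, 76} × {63} = {(74,63), (75,63), (76,63)}
  {74, 75, 76} × {64} = {(74,64), (75,64), (76,64)}
  {74, 75, 76} × {65} = {(74,65), (75,65), (76,65)}
  {75} × {63, 64, 65} = {(75,63), (75,64), (75,65)}
  {74, 75} × {63, 64} = {(74,63), (74,64), (75,63), (75,64)}
  {74, 75} × {63, 65} = {(74,63), (74,65), (75,63), (75,65)}
  {74, 75} × {64, 65} = {(74,64), (74,65), (75,64), (75,65)}
  {75, 76} × {63, 64} = {(75,63), (75,64), (76,63), (76,64)}
  {75, 76} × {63, 65} = {(75,63), (75,65), (76,63), (76,65)}
  {75, 76} × {64, 65} = {(75,64), (75,65), (76,64), (76,65)}
  {74, 75} × {63, 64, 65} = {(74,63), (74,64), (74,65), (75,63), (75,64), (75,65)}
  {74, 75, 76} × {63, 64} = {(74,63), (74,64), (75,63), (75,64), (76,63), (76,64)}
  {74, 75, 76} × {63, 65} = {(74,63), (74,65), (75,63), (75,65), (76,63), (76,65)}
  {74, 75, 76} × {64, 65} = {(74,64), (74,65), (75,64), (75,65), (76,64), (76,65)}
  {75, 76} × {63, 64, 65} = {(75,63), (75,64), (75,65), (76,63), (76,64), (76,65)}
  {74, 75, 76} × {63, 64, 65} = {(74,63), (74,64), (74,65), (75,63), (75,64), (75,65), (76,63), (76,64), (76,65)}
These 36 distinct sets form the basis B.
Close under arbitrary unions to get τ_{X×Y}; counting gives |τ_{X×Y}| = 216.


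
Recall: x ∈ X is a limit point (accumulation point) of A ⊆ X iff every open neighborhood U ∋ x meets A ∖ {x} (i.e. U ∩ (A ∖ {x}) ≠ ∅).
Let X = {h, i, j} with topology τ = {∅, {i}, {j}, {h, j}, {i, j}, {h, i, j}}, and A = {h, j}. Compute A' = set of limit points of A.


A' = {h}

For each x ∈ X, list the open sets U ∈ τ with x ∈ U, then check whether U ∩ (A ∖ {x}) ≠ ∅ for every such U.
  x = h: opens ∋ x are {h, j}, {h, i, j}; each meets A ∖ {h}, so x IS a limit point.
  x = i: open {i} ∋ x has {i} ∩ (A ∖ {i}) = ∅, so x is NOT a limit point.
  x = j: open {j} ∋ x has {j} ∩ (A ∖ {j}) = ∅, so x is NOT a limit point.
Collecting: A' = {h}.


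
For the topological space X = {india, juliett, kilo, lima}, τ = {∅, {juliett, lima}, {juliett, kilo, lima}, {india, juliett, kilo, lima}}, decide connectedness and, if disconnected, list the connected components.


(X, τ) is connected.

Find clopen sets (U ∈ τ with X ∖ U ∈ τ):
  U = ∅, X ∖ U = {india, juliett, kilo, lima} — both open, so U is clopen.
  U = {india, juliett, kilo, lima}, X ∖ U = ∅ — both open, so U is clopen.
Only trivial clopens (∅ and X) exist, so (X, τ) is connected.
Compute connected components by grouping points that agree on all clopens:
  component: {india, juliett, kilo, lima}


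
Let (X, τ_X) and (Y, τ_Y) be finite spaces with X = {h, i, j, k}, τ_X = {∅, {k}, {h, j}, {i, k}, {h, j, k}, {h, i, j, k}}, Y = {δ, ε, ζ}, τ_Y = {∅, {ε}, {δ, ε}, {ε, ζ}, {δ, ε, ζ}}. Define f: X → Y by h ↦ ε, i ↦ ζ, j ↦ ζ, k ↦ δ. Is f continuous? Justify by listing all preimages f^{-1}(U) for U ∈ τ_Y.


f is NOT continuous.

Compute f^{-1}(U) for each U ∈ τ_Y:
  U = ∅: f^{-1}(U) = ∅ ∈ τ_X ✓.
  U = {ε}: f^{-1}(U) = {h} ∉ τ_X ✗.
  U = {δ, ε}: f^{-1}(U) = {h, k} ∉ τ_X ✗.
  U = {ε, ζ}: f^{-1}(U) = {h, i, j} ∉ τ_X ✗.
  U = {δ, ε, ζ}: f^{-1}(U) = {h, i, j, k} ∈ τ_X ✓.
Found U = {ε} with f^{-1}(U) = {h} not in τ_X. Therefore f is NOT continuous.


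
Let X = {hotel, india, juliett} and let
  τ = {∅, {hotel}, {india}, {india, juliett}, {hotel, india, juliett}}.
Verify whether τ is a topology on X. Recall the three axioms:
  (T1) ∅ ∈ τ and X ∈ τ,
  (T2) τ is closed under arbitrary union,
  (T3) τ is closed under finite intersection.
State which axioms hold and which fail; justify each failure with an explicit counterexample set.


τ is NOT a topology on X.

Axiom (T1): ∅ ∈ τ? Yes; X ∈ τ? Yes.
Axiom (T2/T3): check pairwise unions and intersections of members of τ.
Counterexample for (T2): {hotel} ∪ {india} = {hotel, india} ∉ τ. Therefore τ is NOT a topology.


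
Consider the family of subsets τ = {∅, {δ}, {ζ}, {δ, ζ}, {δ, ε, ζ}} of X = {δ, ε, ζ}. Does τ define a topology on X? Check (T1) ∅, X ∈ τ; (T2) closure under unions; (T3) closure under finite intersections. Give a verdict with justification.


τ IS a topology on X.

Axiom (T1): ∅ ∈ τ? Yes; X ∈ τ? Yes.
Axiom (T2/T3): check pairwise unions and intersections of members of τ.
All pairwise intersections and unions checked — each lies in τ. Therefore τ satisfies (T1), (T2), (T3): it IS a topology on X.


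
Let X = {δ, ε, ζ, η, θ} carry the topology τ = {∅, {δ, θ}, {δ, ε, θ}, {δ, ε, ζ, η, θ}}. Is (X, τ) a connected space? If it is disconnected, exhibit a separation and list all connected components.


(X, τ) is connected.

Find clopen sets (U ∈ τ with X ∖ U ∈ τ):
  U = ∅, X ∖ U = {δ, ε, ζ, η, θ} — both open, so U is clopen.
  U = {δ, ε, ζ, η, θ}, X ∖ U = ∅ — both open, so U is clopen.
Only trivial clopens (∅ and X) exist, so (X, τ) is connected.
Compute connected components by grouping points that agree on all clopens:
  component: {δ, ε, ζ, η, θ}


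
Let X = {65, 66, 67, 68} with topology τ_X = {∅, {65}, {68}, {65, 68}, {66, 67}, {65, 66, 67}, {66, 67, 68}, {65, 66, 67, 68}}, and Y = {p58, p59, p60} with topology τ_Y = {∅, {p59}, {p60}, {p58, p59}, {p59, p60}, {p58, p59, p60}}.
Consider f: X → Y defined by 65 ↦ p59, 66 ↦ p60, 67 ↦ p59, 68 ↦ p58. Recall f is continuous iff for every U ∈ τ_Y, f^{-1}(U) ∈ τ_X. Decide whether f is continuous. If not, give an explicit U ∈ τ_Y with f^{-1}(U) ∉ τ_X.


f is NOT continuous.

Compute f^{-1}(U) for each U ∈ τ_Y:
  U = ∅: f^{-1}(U) = ∅ ∈ τ_X ✓.
  U = {p59}: f^{-1}(U) = {65, 67} ∉ τ_X ✗.
  U = {p60}: f^{-1}(U) = {66} ∉ τ_X ✗.
  U = {p58, p59}: f^{-1}(U) = {65, 67, 68} ∉ τ_X ✗.
  U = {p59, p60}: f^{-1}(U) = {65, 66, 67} ∈ τ_X ✓.
  U = {p58, p59, p60}: f^{-1}(U) = {65, 66, 67, 68} ∈ τ_X ✓.
Found U = {p59} with f^{-1}(U) = {65, 67} not in τ_X. Therefore f is NOT continuous.


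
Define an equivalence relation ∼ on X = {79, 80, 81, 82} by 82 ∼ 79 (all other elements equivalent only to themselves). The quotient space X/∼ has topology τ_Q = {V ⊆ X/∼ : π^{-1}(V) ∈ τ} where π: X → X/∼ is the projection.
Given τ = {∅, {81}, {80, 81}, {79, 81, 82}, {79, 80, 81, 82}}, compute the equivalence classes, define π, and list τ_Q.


X/∼ = {[79=82], [80], [81]}; |τ_Q| = 5.

Equivalence classes: [79=82], [80], [81].
Quotient map π: X → X/∼ sends 79 ↦ [79=82], 80 ↦ [80], 81 ↦ [81], 82 ↦ [79=82].
For each subset V ⊆ X/∼, compute π^{-1}(V) ⊆ X and check whether π^{-1}(V) ∈ τ. V is open in τ_Q iff π^{-1}(V) ∈ τ.
  V = {}: π^{-1}(V) = ∅ ∈ τ ✓.
  V = {[79=82]}: π^{-1}(V) = {79, 82} ∉ τ ✗.
  V = {[80]}: π^{-1}(V) = {80} ∉ τ ✗.
  V = {[79=82], [80]}: π^{-1}(V) = {79, 80, 82} ∉ τ ✗.
  V = {[81]}: π^{-1}(V) = {81} ∈ τ ✓.
  V = {[79=82], [81]}: π^{-1}(V) = {79, 81, 82} ∈ τ ✓.
  V = {[80], [81]}: π^{-1}(V) = {80, 81} ∈ τ ✓.
  V = {[79=82], [80], [81]}: π^{-1}(V) = {79, 80, 81, 82} ∈ τ ✓.
Open sets in the quotient: τ_Q = {{}, {[81]}, {[79=82], [81]}, {[80], [81]}, {[79=82], [80], [81]}} (5 elements).


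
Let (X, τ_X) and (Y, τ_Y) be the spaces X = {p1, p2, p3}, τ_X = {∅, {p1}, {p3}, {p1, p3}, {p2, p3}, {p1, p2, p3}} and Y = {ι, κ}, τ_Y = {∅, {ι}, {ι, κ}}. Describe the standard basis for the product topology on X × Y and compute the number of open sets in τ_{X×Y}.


Basis B = {∅ × ∅, {p1} × {ι}, {p3} × {ι}, {p1} × {ι, κ}, {p1, p3} × {ι}, {p2, p3} × {ι}, {p3} × {ι, κ}, {p1, p2, p3} × {ι}, {p1, p3} × {ι, κ}, {p2, p3} × {ι, κ}, {p1, p2, p3} × {ι, κ}}; |τ_{X×Y}| = 18.

Enumerate products U × V with U ∈ τ_X, V ∈ τ_Y (deduplicated):
  ∅ × ∅ = {} (∅)
  {p1} × {ι} = {(p1,ι)}
  {p3} × {ι} = {(p3,ι)}
  {p1} × {ι, κ} = {(p1,ι), (p1,κ)}
  {p1, p3} × {ι} = {(p1,ι), (p3,ι)}
  {p2, p3} × {ι} = {(p2,ι), (p3,ι)}
  {p3} × {ι, κ} = {(p3,ι), (p3,κ)}
  {p1, p2, p3} × {ι} = {(p1,ι), (p2,ι), (p3,ι)}
  {p1, p3} × {ι, κ} = {(p1,ι), (p1,κ), (p3,ι), (p3,κ)}
  {p2, p3} × {ι, κ} = {(p2,ι), (p2,κ), (p3,ι), (p3,κ)}
  {p1, p2, p3} × {ι, κ} = {(p1,ι), (p1,κ), (p2,ι), (p2,κ), (p3,ι), (p3,κ)}
These 11 distinct sets form the basis B.
Close under arbitrary unions to get τ_{X×Y}; counting gives |τ_{X×Y}| = 18.


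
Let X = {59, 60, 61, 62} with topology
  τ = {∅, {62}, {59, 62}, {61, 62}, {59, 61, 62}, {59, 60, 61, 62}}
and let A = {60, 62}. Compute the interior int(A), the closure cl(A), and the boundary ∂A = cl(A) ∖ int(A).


int(A) = {62}, cl(A) = {59, 60, 61, 62}, ∂A = {59, 60, 61}.

Closed sets in (X, τ) are complements of opens:
  closed(X, τ) = {∅, {60}, {59, 60}, {60, 61}, {59, 60, 61}, {59, 60, 61, 62}}.
int(A) = ⋃ {U ∈ τ : U ⊆ A}. Opens contained in A: ∅, {62}.
Taking the union of these: int(A) = {62}.
cl(A) = ⋂ {C closed : A ⊆ C}. Closed sets containing A: {59, 60, 61, 62}.
Intersecting these: cl(A) = {59, 60, 61, 62}.
∂A = cl(A) ∖ int(A) = {59, 60, 61, 62} ∖ {62} = {59, 60, 61}.


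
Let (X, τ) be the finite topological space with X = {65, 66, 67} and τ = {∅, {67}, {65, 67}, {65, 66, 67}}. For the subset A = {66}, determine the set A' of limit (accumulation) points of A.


A' = ∅

For each x ∈ X, list the open sets U ∈ τ with x ∈ U, then check whether U ∩ (A ∖ {x}) ≠ ∅ for every such U.
  x = 65: open {65, 67} ∋ x has {65, 67} ∩ (A ∖ {65}) = ∅, so x is NOT a limit point.
  x = 66: open {65, 66, 67} ∋ x has {65, 66, 67} ∩ (A ∖ {66}) = ∅, so x is NOT a limit point.
  x = 67: open {67} ∋ x has {67} ∩ (A ∖ {67}) = ∅, so x is NOT a limit point.
Collecting: A' = ∅.


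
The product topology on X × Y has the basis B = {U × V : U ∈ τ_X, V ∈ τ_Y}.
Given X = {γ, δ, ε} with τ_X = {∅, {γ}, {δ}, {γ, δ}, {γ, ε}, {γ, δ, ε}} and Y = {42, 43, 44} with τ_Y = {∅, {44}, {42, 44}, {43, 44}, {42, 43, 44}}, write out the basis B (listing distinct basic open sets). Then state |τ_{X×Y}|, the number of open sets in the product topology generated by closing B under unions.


Basis B = {∅ × ∅, {γ} × {44}, {δ} × {44}, {γ} × {42, 44}, {γ} × {43, 44}, {γ, δ} × {44}, {γ, ε} × {44}, {δ} × {42, 44}, {δ} × {43, 44}, {γ} × {42, 43, 44}, {γ, δ, ε} × {44}, {δ} × {42, 43, 44}, {γ, δ} × {42, 44}, {γ, ε} × {42, 44}, {γ, δ} × {43, 44}, {γ, ε} × {43, 44}, {γ, δ} × {42, 43, 44}, {γ, ε} × {42, 43, 44}, {γ, δ, ε} × {42, 44}, {γ, δ, ε} × {43, 44}, {γ, δ, ε} × {42, 43, 44}}; |τ_{X×Y}| = 70.

Enumerate products U × V with U ∈ τ_X, V ∈ τ_Y (deduplicated):
  ∅ × ∅ = {} (∅)
  {γ} × {44} = {(γ,44)}
  {δ} × {44} = {(δ,44)}
  {γ} × {42, 44} = {(γ,42), (γ,44)}
  {γ} × {43, 44} = {(γ,43), (γ,44)}
  {γ, δ} × {44} = {(γ,44), (δ,44)}
  {γ, ε} × {44} = {(γ,44), (ε,44)}
  {δ} × {42, 44} = {(δ,42), (δ,44)}
  {δ} × {43, 44} = {(δ,43), (δ,44)}
  {γ} × {42, 43, 44} = {(γ,42), (γ,43), (γ,44)}
  {γ, δ, ε} × {44} = {(γ,44), (δ,44), (ε,44)}
  {δ} × {42, 43, 44} = {(δ,42), (δ,43), (δ,44)}
  {γ, δ} × {42, 44} = {(γ,42), (γ,44), (δ,42), (δ,44)}
  {γ, ε} × {42, 44} = {(γ,42), (γ,44), (ε,42), (ε,44)}
  {γ, δ} × {43, 44} = {(γ,43), (γ,44), (δ,43), (δ,44)}
  {γ, ε} × {43, 44} = {(γ,43), (γ,44), (ε,43), (ε,44)}
  {γ, δ} × {42, 43, 44} = {(γ,42), (γ,43), (γ,44), (δ,42), (δ,43), (δ,44)}
  {γ, ε} × {42, 43, 44} = {(γ,42), (γ,43), (γ,44), (ε,42), (ε,43), (ε,44)}
  {γ, δ, ε} × {42, 44} = {(γ,42), (γ,44), (δ,42), (δ,44), (ε,42), (ε,44)}
  {γ, δ, ε} × {43, 44} = {(γ,43), (γ,44), (δ,43), (δ,44), (ε,43), (ε,44)}
  {γ, δ, ε} × {42, 43, 44} = {(γ,42), (γ,43), (γ,44), (δ,42), (δ,43), (δ,44), (ε,42), (ε,43), (ε,44)}
These 21 distinct sets form the basis B.
Close under arbitrary unions to get τ_{X×Y}; counting gives |τ_{X×Y}| = 70.


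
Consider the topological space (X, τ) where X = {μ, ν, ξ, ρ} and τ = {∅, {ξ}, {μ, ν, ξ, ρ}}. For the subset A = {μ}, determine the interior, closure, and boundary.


int(A) = ∅, cl(A) = {μ, ν, ρ}, ∂A = {μ, ν, ρ}.

Closed sets in (X, τ) are complements of opens:
  closed(X, τ) = {∅, {μ, ν, ρ}, {μ, ν, ξ, ρ}}.
int(A) = ⋃ {U ∈ τ : U ⊆ A}. Opens contained in A: ∅.
Taking the union of these: int(A) = ∅.
cl(A) = ⋂ {C closed : A ⊆ C}. Closed sets containing A: {μ, ν, ρ}, {μ, ν, ξ, ρ}.
Intersecting these: cl(A) = {μ, ν, ρ}.
∂A = cl(A) ∖ int(A) = {μ, ν, ρ} ∖ ∅ = {μ, ν, ρ}.


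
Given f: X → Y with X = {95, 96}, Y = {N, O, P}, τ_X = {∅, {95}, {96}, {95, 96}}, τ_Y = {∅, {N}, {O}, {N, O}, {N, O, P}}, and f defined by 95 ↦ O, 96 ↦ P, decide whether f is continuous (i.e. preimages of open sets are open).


f IS continuous.

Compute f^{-1}(U) for each U ∈ τ_Y:
  U = ∅: f^{-1}(U) = ∅ ∈ τ_X ✓.
  U = {N}: f^{-1}(U) = ∅ ∈ τ_X ✓.
  U = {O}: f^{-1}(U) = {95} ∈ τ_X ✓.
  U = {N, O}: f^{-1}(U) = {95} ∈ τ_X ✓.
  U = {N, O, P}: f^{-1}(U) = {95, 96} ∈ τ_X ✓.
Every preimage lies in τ_X, so f IS continuous.


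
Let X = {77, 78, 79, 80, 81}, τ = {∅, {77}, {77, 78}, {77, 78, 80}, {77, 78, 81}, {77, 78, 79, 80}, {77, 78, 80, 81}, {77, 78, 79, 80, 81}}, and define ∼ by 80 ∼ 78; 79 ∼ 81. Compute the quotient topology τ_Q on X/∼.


X/∼ = {[77], [78=80], [79=81]}; |τ_Q| = 4.

Equivalence classes: [77], [78=80], [79=81].
Quotient map π: X → X/∼ sends 77 ↦ [77], 78 ↦ [78=80], 79 ↦ [79=81], 80 ↦ [78=80], 81 ↦ [79=81].
For each subset V ⊆ X/∼, compute π^{-1}(V) ⊆ X and check whether π^{-1}(V) ∈ τ. V is open in τ_Q iff π^{-1}(V) ∈ τ.
  V = {}: π^{-1}(V) = ∅ ∈ τ ✓.
  V = {[77]}: π^{-1}(V) = {77} ∈ τ ✓.
  V = {[78=80]}: π^{-1}(V) = {78, 80} ∉ τ ✗.
  V = {[77], [78=80]}: π^{-1}(V) = {77, 78, 80} ∈ τ ✓.
  V = {[79=81]}: π^{-1}(V) = {79, 81} ∉ τ ✗.
  V = {[77], [79=81]}: π^{-1}(V) = {77, 79, 81} ∉ τ ✗.
  V = {[78=80], [79=81]}: π^{-1}(V) = {78, 79, 80, 81} ∉ τ ✗.
  V = {[77], [78=80], [79=81]}: π^{-1}(V) = {77, 78, 79, 80, 81} ∈ τ ✓.
Open sets in the quotient: τ_Q = {{}, {[77]}, {[77], [78=80]}, {[77], [78=80], [79=81]}} (4 elements).


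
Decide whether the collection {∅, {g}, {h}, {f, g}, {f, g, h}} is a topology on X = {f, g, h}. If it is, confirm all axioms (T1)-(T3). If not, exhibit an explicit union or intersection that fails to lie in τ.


τ is NOT a topology on X.

Axiom (T1): ∅ ∈ τ? Yes; X ∈ τ? Yes.
Axiom (T2/T3): check pairwise unions and intersections of members of τ.
Counterexample for (T2): {g} ∪ {h} = {g, h} ∉ τ. Therefore τ is NOT a topology.


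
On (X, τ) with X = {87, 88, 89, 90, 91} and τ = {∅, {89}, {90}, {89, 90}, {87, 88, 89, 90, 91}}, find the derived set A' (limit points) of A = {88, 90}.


A' = {87, 88, 91}

For each x ∈ X, list the open sets U ∈ τ with x ∈ U, then check whether U ∩ (A ∖ {x}) ≠ ∅ for every such U.
  x = 87: opens ∋ x are {87, 88, 89, 90, 91}; each meets A ∖ {87}, so x IS a limit point.
  x = 88: opens ∋ x are {87, 88, 89, 90, 91}; each meets A ∖ {88}, so x IS a limit point.
  x = 89: open {89} ∋ x has {89} ∩ (A ∖ {89}) = ∅, so x is NOT a limit point.
  x = 90: open {90} ∋ x has {90} ∩ (A ∖ {90}) = ∅, so x is NOT a limit point.
  x = 91: opens ∋ x are {87, 88, 89, 90, 91}; each meets A ∖ {91}, so x IS a limit point.
Collecting: A' = {87, 88, 91}.


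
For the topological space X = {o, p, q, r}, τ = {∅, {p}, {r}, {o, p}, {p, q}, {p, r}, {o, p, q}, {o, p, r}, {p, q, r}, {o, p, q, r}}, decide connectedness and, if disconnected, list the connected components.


(X, τ) is disconnected; components = [{r}, {o, p, q}].

Find clopen sets (U ∈ τ with X ∖ U ∈ τ):
  U = ∅, X ∖ U = {o, p, q, r} — both open, so U is clopen.
  U = {r}, X ∖ U = {o, p, q} — both open, so U is clopen.
  U = {o, p, q}, X ∖ U = {r} — both open, so U is clopen.
  U = {o, p, q, r}, X ∖ U = ∅ — both open, so U is clopen.
Nontrivial clopen(s) exist: e.g. {r}. So (X, τ) is disconnected.
Compute connected components by grouping points that agree on all clopens:
  component: {r}
  component: {o, p, q}


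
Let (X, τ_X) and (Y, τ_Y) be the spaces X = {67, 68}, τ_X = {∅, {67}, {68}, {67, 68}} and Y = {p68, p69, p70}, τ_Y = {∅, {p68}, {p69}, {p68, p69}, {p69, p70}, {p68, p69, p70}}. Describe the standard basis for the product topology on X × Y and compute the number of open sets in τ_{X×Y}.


Basis B = {∅ × ∅, {67} × {p68}, {67} × {p69}, {68} × {p68}, {68} × {p69}, {67} × {p68, p69}, {67, 68} × {p68}, {67} × {p69, p70}, {67, 68} × {p69}, {68} × {p68, p69}, {68} × {p69, p70}, {67} × {p68, p69, p70}, {68} × {p68, p69, p70}, {67, 68} × {p68, p69}, {67, 68} × {p69, p70}, {67, 68} × {p68, p69, p70}}; |τ_{X×Y}| = 36.

Enumerate products U × V with U ∈ τ_X, V ∈ τ_Y (deduplicated):
  ∅ × ∅ = {} (∅)
  {67} × {p68} = {(67,p68)}
  {67} × {p69} = {(67,p69)}
  {68} × {p68} = {(68,p68)}
  {68} × {p69} = {(68,p69)}
  {67} × {p68, p69} = {(67,p68), (67,p69)}
  {67, 68} × {p68} = {(67,p68), (68,p68)}
  {67} × {p69, p70} = {(67,p69), (67,p70)}
  {67, 68} × {p69} = {(67,p69), (68,p69)}
  {68} × {p68, p69} = {(68,p68), (68,p69)}
  {68} × {p69, p70} = {(68,p69), (68,p70)}
  {67} × {p68, p69, p70} = {(67,p68), (67,p69), (67,p70)}
  {68} × {p68, p69, p70} = {(68,p68), (68,p69), (68,p70)}
  {67, 68} × {p68, p69} = {(67,p68), (67,p69), (68,p68), (68,p69)}
  {67, 68} × {p69, p70} = {(67,p69), (67,p70), (68,p69), (68,p70)}
  {67, 68} × {p68, p69, p70} = {(67,p68), (67,p69), (67,p70), (68,p68), (68,p69), (68,p70)}
These 16 distinct sets form the basis B.
Close under arbitrary unions to get τ_{X×Y}; counting gives |τ_{X×Y}| = 36.


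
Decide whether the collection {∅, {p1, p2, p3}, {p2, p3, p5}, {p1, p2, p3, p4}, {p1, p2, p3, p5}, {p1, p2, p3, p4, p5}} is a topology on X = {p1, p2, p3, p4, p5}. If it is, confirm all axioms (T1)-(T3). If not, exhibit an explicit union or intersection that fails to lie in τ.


τ is NOT a topology on X.

Axiom (T1): ∅ ∈ τ? Yes; X ∈ τ? Yes.
Axiom (T2/T3): check pairwise unions and intersections of members of τ.
Counterexample for (T3): {p1, p2, p3} ∩ {p2, p3, p5} = {p2, p3} ∉ τ. Therefore τ is NOT a topology.


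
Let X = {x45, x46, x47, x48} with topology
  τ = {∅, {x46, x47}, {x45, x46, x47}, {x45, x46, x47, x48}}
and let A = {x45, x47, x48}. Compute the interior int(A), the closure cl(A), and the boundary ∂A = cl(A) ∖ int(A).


int(A) = ∅, cl(A) = {x45, x46, x47, x48}, ∂A = {x45, x46, x47, x48}.

Closed sets in (X, τ) are complements of opens:
  closed(X, τ) = {∅, {x48}, {x45, x48}, {x45, x46, x47, x48}}.
int(A) = ⋃ {U ∈ τ : U ⊆ A}. Opens contained in A: ∅.
Taking the union of these: int(A) = ∅.
cl(A) = ⋂ {C closed : A ⊆ C}. Closed sets containing A: {x45, x46, x47, x48}.
Intersecting these: cl(A) = {x45, x46, x47, x48}.
∂A = cl(A) ∖ int(A) = {x45, x46, x47, x48} ∖ ∅ = {x45, x46, x47, x48}.


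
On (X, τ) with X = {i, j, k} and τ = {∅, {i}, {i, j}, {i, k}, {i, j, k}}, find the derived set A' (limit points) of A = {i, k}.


A' = {j, k}

For each x ∈ X, list the open sets U ∈ τ with x ∈ U, then check whether U ∩ (A ∖ {x}) ≠ ∅ for every such U.
  x = i: open {i} ∋ x has {i} ∩ (A ∖ {i}) = ∅, so x is NOT a limit point.
  x = j: opens ∋ x are {i, j}, {i, j, k}; each meets A ∖ {j}, so x IS a limit point.
  x = k: opens ∋ x are {i, k}, {i, j, k}; each meets A ∖ {k}, so x IS a limit point.
Collecting: A' = {j, k}.


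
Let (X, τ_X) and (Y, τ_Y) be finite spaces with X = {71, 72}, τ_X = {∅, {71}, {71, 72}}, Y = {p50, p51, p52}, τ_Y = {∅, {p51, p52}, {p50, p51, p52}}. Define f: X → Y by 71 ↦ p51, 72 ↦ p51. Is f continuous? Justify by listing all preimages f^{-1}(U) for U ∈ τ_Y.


f IS continuous.

Compute f^{-1}(U) for each U ∈ τ_Y:
  U = ∅: f^{-1}(U) = ∅ ∈ τ_X ✓.
  U = {p51, p52}: f^{-1}(U) = {71, 72} ∈ τ_X ✓.
  U = {p50, p51, p52}: f^{-1}(U) = {71, 72} ∈ τ_X ✓.
Every preimage lies in τ_X, so f IS continuous.


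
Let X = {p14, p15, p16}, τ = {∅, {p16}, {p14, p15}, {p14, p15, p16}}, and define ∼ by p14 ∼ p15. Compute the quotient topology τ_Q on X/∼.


X/∼ = {[p14=p15], [p16]}; |τ_Q| = 4.

Equivalence classes: [p14=p15], [p16].
Quotient map π: X → X/∼ sends p14 ↦ [p14=p15], p15 ↦ [p14=p15], p16 ↦ [p16].
For each subset V ⊆ X/∼, compute π^{-1}(V) ⊆ X and check whether π^{-1}(V) ∈ τ. V is open in τ_Q iff π^{-1}(V) ∈ τ.
  V = {}: π^{-1}(V) = ∅ ∈ τ ✓.
  V = {[p14=p15]}: π^{-1}(V) = {p14, p15} ∈ τ ✓.
  V = {[p16]}: π^{-1}(V) = {p16} ∈ τ ✓.
  V = {[p14=p15], [p16]}: π^{-1}(V) = {p14, p15, p16} ∈ τ ✓.
Open sets in the quotient: τ_Q = {{}, {[p14=p15]}, {[p16]}, {[p14=p15], [p16]}} (4 elements).


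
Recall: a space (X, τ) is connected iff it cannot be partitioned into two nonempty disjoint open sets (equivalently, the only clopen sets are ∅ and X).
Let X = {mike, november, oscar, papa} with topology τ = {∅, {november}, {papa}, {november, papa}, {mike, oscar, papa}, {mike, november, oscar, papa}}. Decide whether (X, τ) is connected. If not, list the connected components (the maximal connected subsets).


(X, τ) is disconnected; components = [{november}, {mike, oscar, papa}].

Find clopen sets (U ∈ τ with X ∖ U ∈ τ):
  U = ∅, X ∖ U = {mike, november, oscar, papa} — both open, so U is clopen.
  U = {november}, X ∖ U = {mike, oscar, papa} — both open, so U is clopen.
  U = {mike, oscar, papa}, X ∖ U = {november} — both open, so U is clopen.
  U = {mike, november, oscar, papa}, X ∖ U = ∅ — both open, so U is clopen.
Nontrivial clopen(s) exist: e.g. {november}. So (X, τ) is disconnected.
Compute connected components by grouping points that agree on all clopens:
  component: {november}
  component: {mike, oscar, papa}


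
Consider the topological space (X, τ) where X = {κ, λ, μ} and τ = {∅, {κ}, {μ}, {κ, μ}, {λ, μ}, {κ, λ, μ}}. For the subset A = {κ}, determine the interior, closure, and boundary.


int(A) = {κ}, cl(A) = {κ}, ∂A = ∅.

Closed sets in (X, τ) are complements of opens:
  closed(X, τ) = {∅, {κ}, {λ}, {κ, λ}, {λ, μ}, {κ, λ, μ}}.
int(A) = ⋃ {U ∈ τ : U ⊆ A}. Opens contained in A: ∅, {κ}.
Taking the union of these: int(A) = {κ}.
cl(A) = ⋂ {C closed : A ⊆ C}. Closed sets containing A: {κ}, {κ, λ}, {κ, λ, μ}.
Intersecting these: cl(A) = {κ}.
∂A = cl(A) ∖ int(A) = {κ} ∖ {κ} = ∅.


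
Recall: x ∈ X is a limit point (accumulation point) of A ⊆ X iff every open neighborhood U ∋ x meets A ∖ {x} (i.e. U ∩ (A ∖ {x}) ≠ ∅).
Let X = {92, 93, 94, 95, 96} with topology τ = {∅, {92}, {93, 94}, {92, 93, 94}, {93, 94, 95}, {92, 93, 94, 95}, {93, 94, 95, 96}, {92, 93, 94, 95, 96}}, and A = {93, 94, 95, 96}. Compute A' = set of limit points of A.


A' = {93, 94, 95, 96}

For each x ∈ X, list the open sets U ∈ τ with x ∈ U, then check whether U ∩ (A ∖ {x}) ≠ ∅ for every such U.
  x = 92: open {92} ∋ x has {92} ∩ (A ∖ {92}) = ∅, so x is NOT a limit point.
  x = 93: opens ∋ x are {93, 94}, {92, 93, 94}, {93, 94, 95}, {92, 93, 94, 95}, {93, 94, 95, 96}, {92, 93, 94, 95, 96}; each meets A ∖ {93}, so x IS a limit point.
  x = 94: opens ∋ x are {93, 94}, {92, 93, 94}, {93, 94, 95}, {92, 93, 94, 95}, {93, 94, 95, 96}, {92, 93, 94, 95, 96}; each meets A ∖ {94}, so x IS a limit point.
  x = 95: opens ∋ x are {93, 94, 95}, {92, 93, 94, 95}, {93, 94, 95, 96}, {92, 93, 94, 95, 96}; each meets A ∖ {95}, so x IS a limit point.
  x = 96: opens ∋ x are {93, 94, 95, 96}, {92, 93, 94, 95, 96}; each meets A ∖ {96}, so x IS a limit point.
Collecting: A' = {93, 94, 95, 96}.


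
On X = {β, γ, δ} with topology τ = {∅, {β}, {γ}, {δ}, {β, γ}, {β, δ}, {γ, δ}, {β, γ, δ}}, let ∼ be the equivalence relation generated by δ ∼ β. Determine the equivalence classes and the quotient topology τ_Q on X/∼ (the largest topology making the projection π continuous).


X/∼ = {[β=δ], [γ]}; |τ_Q| = 4.

Equivalence classes: [β=δ], [γ].
Quotient map π: X → X/∼ sends β ↦ [β=δ], γ ↦ [γ], δ ↦ [β=δ].
For each subset V ⊆ X/∼, compute π^{-1}(V) ⊆ X and check whether π^{-1}(V) ∈ τ. V is open in τ_Q iff π^{-1}(V) ∈ τ.
  V = {}: π^{-1}(V) = ∅ ∈ τ ✓.
  V = {[β=δ]}: π^{-1}(V) = {β, δ} ∈ τ ✓.
  V = {[γ]}: π^{-1}(V) = {γ} ∈ τ ✓.
  V = {[β=δ], [γ]}: π^{-1}(V) = {β, γ, δ} ∈ τ ✓.
Open sets in the quotient: τ_Q = {{}, {[β=δ]}, {[γ]}, {[β=δ], [γ]}} (4 elements).


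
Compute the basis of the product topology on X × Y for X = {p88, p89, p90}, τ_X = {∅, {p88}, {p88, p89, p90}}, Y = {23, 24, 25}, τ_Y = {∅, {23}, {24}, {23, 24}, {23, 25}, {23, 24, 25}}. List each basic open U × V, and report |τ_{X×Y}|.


Basis B = {∅ × ∅, {p88} × {23}, {p88} × {24}, {p88} × {23, 24}, {p88} × {23, 25}, {p88} × {23, 24, 25}, {p88, p89, p90} × {23}, {p88, p89, p90} × {24}, {p88, p89, p90} × {23, 24}, {p88, p89, p90} × {23, 25}, {p88, p89, p90} × {23, 24, 25}}; |τ_{X×Y}| = 18.

Enumerate products U × V with U ∈ τ_X, V ∈ τ_Y (deduplicated):
  ∅ × ∅ = {} (∅)
  {p88} × {23} = {(p88,23)}
  {p88} × {24} = {(p88,24)}
  {p88} × {23, 24} = {(p88,23), (p88,24)}
  {p88} × {23, 25} = {(p88,23), (p88,25)}
  {p88} × {23, 24, 25} = {(p88,23), (p88,24), (p88,25)}
  {p88, p89, p90} × {23} = {(p88,23), (p89,23), (p90,23)}
  {p88, p89, p90} × {24} = {(p88,24), (p89,24), (p90,24)}
  {p88, p89, p90} × {23, 24} = {(p88,23), (p88,24), (p89,23), (p89,24), (p90,23), (p90,24)}
  {p88, p89, p90} × {23, 25} = {(p88,23), (p88,25), (p89,23), (p89,25), (p90,23), (p90,25)}
  {p88, p89, p90} × {23, 24, 25} = {(p88,23), (p88,24), (p88,25), (p89,23), (p89,24), (p89,25), (p90,23), (p90,24), (p90,25)}
These 11 distinct sets form the basis B.
Close under arbitrary unions to get τ_{X×Y}; counting gives |τ_{X×Y}| = 18.
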